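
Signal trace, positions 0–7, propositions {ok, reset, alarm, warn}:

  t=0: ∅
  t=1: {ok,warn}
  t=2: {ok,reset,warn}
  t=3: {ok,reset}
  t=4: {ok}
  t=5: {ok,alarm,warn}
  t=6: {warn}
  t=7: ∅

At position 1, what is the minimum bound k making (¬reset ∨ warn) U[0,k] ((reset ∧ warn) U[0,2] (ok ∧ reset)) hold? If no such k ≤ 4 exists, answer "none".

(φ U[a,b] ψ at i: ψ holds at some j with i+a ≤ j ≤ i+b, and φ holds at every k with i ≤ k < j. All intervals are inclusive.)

Need earliest j ≥ 1 with ((reset ∧ warn) U[0,2] (ok ∧ reset)), and (¬reset ∨ warn) at every k in [1,j-1].
  j=1: rhs fails.
  j=2: rhs holds; lhs holds on [1,1]. k = 1.

1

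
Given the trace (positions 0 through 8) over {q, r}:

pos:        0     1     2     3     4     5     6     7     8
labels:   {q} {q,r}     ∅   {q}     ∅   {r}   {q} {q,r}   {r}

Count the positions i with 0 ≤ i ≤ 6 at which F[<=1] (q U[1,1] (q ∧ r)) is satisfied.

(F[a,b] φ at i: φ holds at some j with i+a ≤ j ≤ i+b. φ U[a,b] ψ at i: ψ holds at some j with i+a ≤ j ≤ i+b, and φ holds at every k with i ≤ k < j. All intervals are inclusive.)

Evaluate at each i in [0,6]:
  i=0: ✓ (witness j=0)
  i=1: ✗ (none in [1,2])
  i=2: ✗ (none in [2,3])
  i=3: ✗ (none in [3,4])
  i=4: ✗ (none in [4,5])
  i=5: ✓ (witness j=6)
  i=6: ✓ (witness j=6)
Positions where it holds: {0, 5, 6} → 3.

3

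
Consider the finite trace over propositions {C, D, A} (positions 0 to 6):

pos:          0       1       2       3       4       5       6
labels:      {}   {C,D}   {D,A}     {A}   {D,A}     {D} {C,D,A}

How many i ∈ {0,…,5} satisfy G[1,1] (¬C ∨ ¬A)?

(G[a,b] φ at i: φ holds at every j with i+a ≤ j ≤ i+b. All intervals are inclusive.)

5

Evaluate at each i in [0,5]:
  i=0: ✓ (all of [1,1])
  i=1: ✓ (all of [2,2])
  i=2: ✓ (all of [3,3])
  i=3: ✓ (all of [4,4])
  i=4: ✓ (all of [5,5])
  i=5: ✗ (fails at j=6)
Positions where it holds: {0, 1, 2, 3, 4} → 5.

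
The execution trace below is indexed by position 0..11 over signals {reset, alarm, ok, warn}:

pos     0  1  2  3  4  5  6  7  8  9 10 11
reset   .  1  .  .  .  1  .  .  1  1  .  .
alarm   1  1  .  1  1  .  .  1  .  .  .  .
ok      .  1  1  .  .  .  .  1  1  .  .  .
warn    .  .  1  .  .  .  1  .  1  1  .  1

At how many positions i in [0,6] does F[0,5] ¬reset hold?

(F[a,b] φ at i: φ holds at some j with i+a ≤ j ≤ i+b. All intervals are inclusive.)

7

Evaluate at each i in [0,6]:
  i=0: ✓ (witness j=0)
  i=1: ✓ (witness j=2)
  i=2: ✓ (witness j=2)
  i=3: ✓ (witness j=3)
  i=4: ✓ (witness j=4)
  i=5: ✓ (witness j=6)
  i=6: ✓ (witness j=6)
Positions where it holds: {0, 1, 2, 3, 4, 5, 6} → 7.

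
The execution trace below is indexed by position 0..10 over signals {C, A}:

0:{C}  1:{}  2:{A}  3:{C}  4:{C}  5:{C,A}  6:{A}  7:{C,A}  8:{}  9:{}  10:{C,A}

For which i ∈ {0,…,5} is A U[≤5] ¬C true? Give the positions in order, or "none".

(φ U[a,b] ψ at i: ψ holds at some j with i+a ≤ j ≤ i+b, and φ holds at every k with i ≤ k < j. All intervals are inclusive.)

1, 2, 5

Evaluate at each i in [0,5]:
  i=0: ✗ (lhs fails at k=0 before rhs at j=1)
  i=1: ✓ (rhs at j=1)
  i=2: ✓ (rhs at j=2)
  i=3: ✗ (lhs fails at k=3 before rhs at j=6)
  i=4: ✗ (lhs fails at k=4 before rhs at j=6)
  i=5: ✓ (rhs at j=6; lhs holds on [5,5])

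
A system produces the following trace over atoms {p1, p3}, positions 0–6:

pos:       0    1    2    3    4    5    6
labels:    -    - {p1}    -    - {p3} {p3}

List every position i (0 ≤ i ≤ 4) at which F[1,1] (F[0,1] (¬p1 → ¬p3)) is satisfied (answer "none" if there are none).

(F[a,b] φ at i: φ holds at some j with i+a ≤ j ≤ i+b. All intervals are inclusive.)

0, 1, 2, 3

Evaluate at each i in [0,4]:
  i=0: ✓ (witness j=1)
  i=1: ✓ (witness j=2)
  i=2: ✓ (witness j=3)
  i=3: ✓ (witness j=4)
  i=4: ✗ (none in [5,5])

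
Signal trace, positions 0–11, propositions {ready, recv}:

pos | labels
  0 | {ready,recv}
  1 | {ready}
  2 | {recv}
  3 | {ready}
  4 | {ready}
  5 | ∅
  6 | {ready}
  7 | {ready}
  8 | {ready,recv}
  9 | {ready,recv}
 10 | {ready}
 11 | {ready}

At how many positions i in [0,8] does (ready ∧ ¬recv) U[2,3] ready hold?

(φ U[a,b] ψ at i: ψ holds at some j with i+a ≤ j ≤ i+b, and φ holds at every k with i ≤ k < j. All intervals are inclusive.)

Evaluate at each i in [0,8]:
  i=0: ✗ (lhs fails at k=0 before rhs at j=3)
  i=1: ✗ (lhs fails at k=2 before rhs at j=3)
  i=2: ✗ (lhs fails at k=2 before rhs at j=4)
  i=3: ✗ (lhs fails at k=5 before rhs at j=6)
  i=4: ✗ (lhs fails at k=5 before rhs at j=6)
  i=5: ✗ (lhs fails at k=5 before rhs at j=7)
  i=6: ✓ (rhs at j=8; lhs holds on [6,7])
  i=7: ✗ (lhs fails at k=8 before rhs at j=9)
  i=8: ✗ (lhs fails at k=8 before rhs at j=10)
Positions where it holds: {6} → 1.

1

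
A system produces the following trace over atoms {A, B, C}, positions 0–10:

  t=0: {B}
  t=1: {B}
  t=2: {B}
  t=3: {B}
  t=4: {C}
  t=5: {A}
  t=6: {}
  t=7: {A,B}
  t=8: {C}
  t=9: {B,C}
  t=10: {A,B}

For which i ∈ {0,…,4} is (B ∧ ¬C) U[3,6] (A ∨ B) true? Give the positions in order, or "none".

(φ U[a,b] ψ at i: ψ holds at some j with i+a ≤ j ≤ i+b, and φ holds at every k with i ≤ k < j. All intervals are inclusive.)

0

Evaluate at each i in [0,4]:
  i=0: ✓ (rhs at j=3; lhs holds on [0,2])
  i=1: ✗ (lhs fails at k=4 before rhs at j=5)
  i=2: ✗ (lhs fails at k=4 before rhs at j=5)
  i=3: ✗ (lhs fails at k=4 before rhs at j=7)
  i=4: ✗ (lhs fails at k=4 before rhs at j=7)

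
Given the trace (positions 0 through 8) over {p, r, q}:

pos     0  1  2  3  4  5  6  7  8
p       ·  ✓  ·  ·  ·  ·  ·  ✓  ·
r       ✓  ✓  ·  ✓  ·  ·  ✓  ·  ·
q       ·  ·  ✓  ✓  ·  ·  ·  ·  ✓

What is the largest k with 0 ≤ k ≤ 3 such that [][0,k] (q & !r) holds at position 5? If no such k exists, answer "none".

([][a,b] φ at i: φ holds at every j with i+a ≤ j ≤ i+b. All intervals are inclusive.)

none

(q & !r) must hold from j=5 onward; find where it first fails.
  j=5: fails → no k works.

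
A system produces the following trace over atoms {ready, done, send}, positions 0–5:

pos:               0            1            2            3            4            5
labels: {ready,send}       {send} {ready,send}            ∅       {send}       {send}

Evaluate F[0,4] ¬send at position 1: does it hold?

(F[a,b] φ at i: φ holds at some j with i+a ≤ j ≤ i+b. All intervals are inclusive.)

Holds

Check ¬send at each j in [1,5]:
  j=1: false
  j=2: false
  j=3: true
  j=4: false
  j=5: false
Found at j=3 → formula holds.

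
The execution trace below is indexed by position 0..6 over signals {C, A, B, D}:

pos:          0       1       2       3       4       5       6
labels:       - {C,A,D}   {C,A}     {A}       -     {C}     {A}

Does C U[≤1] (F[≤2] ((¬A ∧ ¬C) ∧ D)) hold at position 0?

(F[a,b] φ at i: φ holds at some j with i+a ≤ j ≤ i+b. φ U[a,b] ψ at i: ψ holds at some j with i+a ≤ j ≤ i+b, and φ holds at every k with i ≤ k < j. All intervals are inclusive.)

Does not hold

Need some j in [0,1] with F[≤2] ((¬A ∧ ¬C) ∧ D), and C at every k in [0,j-1].
  j=0: F[≤2] ((¬A ∧ ¬C) ∧ D) — fails (none in [0,2]).
  j=1: F[≤2] ((¬A ∧ ¬C) ∧ D) — fails (none in [1,3]).
No j in the window works → until fails.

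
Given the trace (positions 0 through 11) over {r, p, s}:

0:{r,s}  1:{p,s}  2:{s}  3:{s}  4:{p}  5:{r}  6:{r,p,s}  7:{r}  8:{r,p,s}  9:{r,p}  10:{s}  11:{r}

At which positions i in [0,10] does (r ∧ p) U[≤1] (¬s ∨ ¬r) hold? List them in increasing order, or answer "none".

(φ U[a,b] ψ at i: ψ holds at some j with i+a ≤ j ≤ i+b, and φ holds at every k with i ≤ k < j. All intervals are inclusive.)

Evaluate at each i in [0,10]:
  i=0: ✗ (lhs fails at k=0 before rhs at j=1)
  i=1: ✓ (rhs at j=1)
  i=2: ✓ (rhs at j=2)
  i=3: ✓ (rhs at j=3)
  i=4: ✓ (rhs at j=4)
  i=5: ✓ (rhs at j=5)
  i=6: ✓ (rhs at j=7; lhs holds on [6,6])
  i=7: ✓ (rhs at j=7)
  i=8: ✓ (rhs at j=9; lhs holds on [8,8])
  i=9: ✓ (rhs at j=9)
  i=10: ✓ (rhs at j=10)

1, 2, 3, 4, 5, 6, 7, 8, 9, 10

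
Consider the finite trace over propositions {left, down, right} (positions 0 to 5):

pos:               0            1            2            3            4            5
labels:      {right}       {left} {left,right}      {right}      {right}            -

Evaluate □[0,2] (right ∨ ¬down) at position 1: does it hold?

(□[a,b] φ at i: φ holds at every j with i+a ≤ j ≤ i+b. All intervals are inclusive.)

Check (right ∨ ¬down) at every j in [1,3]:
  j=1: true
  j=2: true
  j=3: true
All positions satisfy it → formula holds.

True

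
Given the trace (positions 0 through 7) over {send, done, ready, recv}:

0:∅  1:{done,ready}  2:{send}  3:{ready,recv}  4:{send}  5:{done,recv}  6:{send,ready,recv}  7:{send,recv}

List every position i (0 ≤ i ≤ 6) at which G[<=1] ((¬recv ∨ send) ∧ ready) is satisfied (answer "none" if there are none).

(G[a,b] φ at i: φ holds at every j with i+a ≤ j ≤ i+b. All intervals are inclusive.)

Evaluate at each i in [0,6]:
  i=0: ✗ (fails at j=0)
  i=1: ✗ (fails at j=2)
  i=2: ✗ (fails at j=2)
  i=3: ✗ (fails at j=3)
  i=4: ✗ (fails at j=4)
  i=5: ✗ (fails at j=5)
  i=6: ✗ (fails at j=7)

none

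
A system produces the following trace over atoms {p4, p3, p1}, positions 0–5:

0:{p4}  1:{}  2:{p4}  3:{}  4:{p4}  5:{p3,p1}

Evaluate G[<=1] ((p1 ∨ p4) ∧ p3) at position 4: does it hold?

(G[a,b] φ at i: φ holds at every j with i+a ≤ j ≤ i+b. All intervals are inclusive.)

Check ((p1 ∨ p4) ∧ p3) at every j in [4,5]:
  j=4: false
  j=5: true
Fails at j=4 → formula fails.

No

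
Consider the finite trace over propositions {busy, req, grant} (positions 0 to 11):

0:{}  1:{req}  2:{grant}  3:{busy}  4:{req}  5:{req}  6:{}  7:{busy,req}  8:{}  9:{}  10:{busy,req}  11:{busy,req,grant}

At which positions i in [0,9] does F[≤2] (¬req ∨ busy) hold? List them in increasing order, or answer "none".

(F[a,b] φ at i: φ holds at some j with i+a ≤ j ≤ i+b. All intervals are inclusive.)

Evaluate at each i in [0,9]:
  i=0: ✓ (witness j=0)
  i=1: ✓ (witness j=2)
  i=2: ✓ (witness j=2)
  i=3: ✓ (witness j=3)
  i=4: ✓ (witness j=6)
  i=5: ✓ (witness j=6)
  i=6: ✓ (witness j=6)
  i=7: ✓ (witness j=7)
  i=8: ✓ (witness j=8)
  i=9: ✓ (witness j=9)

0, 1, 2, 3, 4, 5, 6, 7, 8, 9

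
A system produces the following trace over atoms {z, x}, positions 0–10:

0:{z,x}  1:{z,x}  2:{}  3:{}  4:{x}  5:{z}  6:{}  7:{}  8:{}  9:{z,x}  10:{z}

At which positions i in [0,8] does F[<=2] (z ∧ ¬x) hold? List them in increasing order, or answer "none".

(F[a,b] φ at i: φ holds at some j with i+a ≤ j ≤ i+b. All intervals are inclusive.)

3, 4, 5, 8

Evaluate at each i in [0,8]:
  i=0: ✗ (none in [0,2])
  i=1: ✗ (none in [1,3])
  i=2: ✗ (none in [2,4])
  i=3: ✓ (witness j=5)
  i=4: ✓ (witness j=5)
  i=5: ✓ (witness j=5)
  i=6: ✗ (none in [6,8])
  i=7: ✗ (none in [7,9])
  i=8: ✓ (witness j=10)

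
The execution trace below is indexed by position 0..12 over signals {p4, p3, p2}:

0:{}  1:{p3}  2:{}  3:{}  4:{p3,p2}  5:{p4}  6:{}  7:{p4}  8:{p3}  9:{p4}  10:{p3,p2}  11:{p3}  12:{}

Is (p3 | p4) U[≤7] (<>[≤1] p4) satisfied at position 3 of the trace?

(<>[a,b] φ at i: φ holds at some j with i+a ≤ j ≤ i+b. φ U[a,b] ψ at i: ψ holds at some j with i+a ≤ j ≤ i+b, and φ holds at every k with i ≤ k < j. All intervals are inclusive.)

No

Need some j in [3,10] with <>[≤1] p4, and (p3 | p4) at every k in [3,j-1].
  j=3: <>[≤1] p4 — fails (none in [3,4]).
  j=4: <>[≤1] p4 holds, but (p3 | p4) fails at k=3 → not this j.
  j=5: <>[≤1] p4 holds, but (p3 | p4) fails at k=3 → not this j.
  j=6: <>[≤1] p4 holds, but (p3 | p4) fails at k=3 → not this j.
  j=7: <>[≤1] p4 holds, but (p3 | p4) fails at k=3 → not this j.
  j=8: <>[≤1] p4 holds, but (p3 | p4) fails at k=3 → not this j.
  j=9: <>[≤1] p4 holds, but (p3 | p4) fails at k=3 → not this j.
  j=10: <>[≤1] p4 — fails (none in [10,11]).
No j in the window works → until fails.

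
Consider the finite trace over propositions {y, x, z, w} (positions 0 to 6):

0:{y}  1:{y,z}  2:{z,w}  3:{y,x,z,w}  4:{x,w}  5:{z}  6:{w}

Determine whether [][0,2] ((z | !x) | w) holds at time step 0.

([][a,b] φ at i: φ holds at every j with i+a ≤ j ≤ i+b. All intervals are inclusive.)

Check ((z | !x) | w) at every j in [0,2]:
  j=0: true
  j=1: true
  j=2: true
All positions satisfy it → formula holds.

True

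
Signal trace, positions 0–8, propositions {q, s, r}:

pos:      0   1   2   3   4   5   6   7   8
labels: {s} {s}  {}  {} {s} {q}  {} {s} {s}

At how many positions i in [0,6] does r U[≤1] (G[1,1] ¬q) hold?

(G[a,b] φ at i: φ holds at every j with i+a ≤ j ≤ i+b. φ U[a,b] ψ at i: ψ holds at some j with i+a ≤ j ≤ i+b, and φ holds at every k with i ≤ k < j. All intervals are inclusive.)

Evaluate at each i in [0,6]:
  i=0: ✓ (rhs at j=0)
  i=1: ✓ (rhs at j=1)
  i=2: ✓ (rhs at j=2)
  i=3: ✓ (rhs at j=3)
  i=4: ✗ (lhs fails at k=4 before rhs at j=5)
  i=5: ✓ (rhs at j=5)
  i=6: ✓ (rhs at j=6)
Positions where it holds: {0, 1, 2, 3, 5, 6} → 6.

6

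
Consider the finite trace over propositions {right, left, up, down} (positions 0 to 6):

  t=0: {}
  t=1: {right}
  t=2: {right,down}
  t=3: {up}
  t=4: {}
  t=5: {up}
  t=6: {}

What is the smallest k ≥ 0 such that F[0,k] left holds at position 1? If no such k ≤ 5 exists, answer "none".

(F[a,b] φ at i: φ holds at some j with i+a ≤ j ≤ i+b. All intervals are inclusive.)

Scan j = 1,2,… for left:
  j=1: fails
  j=2: fails
  j=3: fails
  j=4: fails
  j=5: fails
  j=6: fails
No j in [1,6] satisfies it → none.

none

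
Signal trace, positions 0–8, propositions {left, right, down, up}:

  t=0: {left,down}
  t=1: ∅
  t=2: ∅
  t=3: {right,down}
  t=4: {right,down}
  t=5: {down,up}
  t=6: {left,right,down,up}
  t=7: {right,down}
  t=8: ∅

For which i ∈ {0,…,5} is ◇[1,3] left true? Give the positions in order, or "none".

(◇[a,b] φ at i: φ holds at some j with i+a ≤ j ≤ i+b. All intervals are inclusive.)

3, 4, 5

Evaluate at each i in [0,5]:
  i=0: ✗ (none in [1,3])
  i=1: ✗ (none in [2,4])
  i=2: ✗ (none in [3,5])
  i=3: ✓ (witness j=6)
  i=4: ✓ (witness j=6)
  i=5: ✓ (witness j=6)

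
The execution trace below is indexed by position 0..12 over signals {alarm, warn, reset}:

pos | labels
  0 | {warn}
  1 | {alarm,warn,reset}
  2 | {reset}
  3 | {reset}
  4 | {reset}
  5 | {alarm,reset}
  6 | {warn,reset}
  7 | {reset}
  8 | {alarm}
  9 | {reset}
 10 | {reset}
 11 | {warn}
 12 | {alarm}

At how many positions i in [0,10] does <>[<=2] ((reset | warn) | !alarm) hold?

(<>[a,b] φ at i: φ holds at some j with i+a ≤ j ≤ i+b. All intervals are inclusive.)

11

Evaluate at each i in [0,10]:
  i=0: ✓ (witness j=0)
  i=1: ✓ (witness j=1)
  i=2: ✓ (witness j=2)
  i=3: ✓ (witness j=3)
  i=4: ✓ (witness j=4)
  i=5: ✓ (witness j=5)
  i=6: ✓ (witness j=6)
  i=7: ✓ (witness j=7)
  i=8: ✓ (witness j=9)
  i=9: ✓ (witness j=9)
  i=10: ✓ (witness j=10)
Positions where it holds: {0, 1, 2, 3, 4, 5, 6, 7, 8, 9, 10} → 11.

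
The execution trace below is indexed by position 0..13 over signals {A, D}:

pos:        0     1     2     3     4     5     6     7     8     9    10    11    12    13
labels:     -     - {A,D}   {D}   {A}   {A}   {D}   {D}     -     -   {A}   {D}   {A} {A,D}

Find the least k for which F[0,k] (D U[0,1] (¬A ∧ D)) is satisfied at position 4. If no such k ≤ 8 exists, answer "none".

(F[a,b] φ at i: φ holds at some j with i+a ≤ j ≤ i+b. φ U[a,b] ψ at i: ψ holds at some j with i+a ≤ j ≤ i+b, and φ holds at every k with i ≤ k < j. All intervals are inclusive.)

Scan j = 4,5,… for (D U[0,1] (¬A ∧ D)):
  j=4: fails
  j=5: fails
  j=6: holds
First hit at j=6, so smallest k = 6-4 = 2.

2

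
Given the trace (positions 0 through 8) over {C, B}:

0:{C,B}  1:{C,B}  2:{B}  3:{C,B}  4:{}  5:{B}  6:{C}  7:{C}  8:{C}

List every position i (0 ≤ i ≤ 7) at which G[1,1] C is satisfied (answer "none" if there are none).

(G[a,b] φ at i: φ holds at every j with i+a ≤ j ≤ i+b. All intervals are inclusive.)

0, 2, 5, 6, 7

Evaluate at each i in [0,7]:
  i=0: ✓ (all of [1,1])
  i=1: ✗ (fails at j=2)
  i=2: ✓ (all of [3,3])
  i=3: ✗ (fails at j=4)
  i=4: ✗ (fails at j=5)
  i=5: ✓ (all of [6,6])
  i=6: ✓ (all of [7,7])
  i=7: ✓ (all of [8,8])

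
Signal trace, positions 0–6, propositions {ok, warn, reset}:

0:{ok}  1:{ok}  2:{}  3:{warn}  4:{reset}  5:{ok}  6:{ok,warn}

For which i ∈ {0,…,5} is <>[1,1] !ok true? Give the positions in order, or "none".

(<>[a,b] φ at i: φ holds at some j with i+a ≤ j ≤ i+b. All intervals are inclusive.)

1, 2, 3

Evaluate at each i in [0,5]:
  i=0: ✗ (none in [1,1])
  i=1: ✓ (witness j=2)
  i=2: ✓ (witness j=3)
  i=3: ✓ (witness j=4)
  i=4: ✗ (none in [5,5])
  i=5: ✗ (none in [6,6])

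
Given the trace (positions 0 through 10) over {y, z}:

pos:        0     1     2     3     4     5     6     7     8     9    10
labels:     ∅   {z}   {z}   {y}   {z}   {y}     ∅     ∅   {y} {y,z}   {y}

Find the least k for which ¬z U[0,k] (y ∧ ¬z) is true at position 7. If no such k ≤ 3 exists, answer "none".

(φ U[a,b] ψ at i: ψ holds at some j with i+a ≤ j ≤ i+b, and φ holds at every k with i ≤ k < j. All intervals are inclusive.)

1

Need earliest j ≥ 7 with (y ∧ ¬z), and ¬z at every k in [7,j-1].
  j=7: rhs fails.
  j=8: rhs holds; lhs holds on [7,7]. k = 1.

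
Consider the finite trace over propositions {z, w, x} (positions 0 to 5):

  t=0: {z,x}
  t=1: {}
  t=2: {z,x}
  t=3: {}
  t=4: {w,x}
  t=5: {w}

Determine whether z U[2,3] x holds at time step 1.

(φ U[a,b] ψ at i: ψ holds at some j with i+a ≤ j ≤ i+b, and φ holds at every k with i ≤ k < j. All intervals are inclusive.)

Need some j in [3,4] with x, and z at every k in [1,j-1].
  j=3: x false.
  j=4: x holds, but z fails at k=1 → not this j.
No j in the window works → until fails.

False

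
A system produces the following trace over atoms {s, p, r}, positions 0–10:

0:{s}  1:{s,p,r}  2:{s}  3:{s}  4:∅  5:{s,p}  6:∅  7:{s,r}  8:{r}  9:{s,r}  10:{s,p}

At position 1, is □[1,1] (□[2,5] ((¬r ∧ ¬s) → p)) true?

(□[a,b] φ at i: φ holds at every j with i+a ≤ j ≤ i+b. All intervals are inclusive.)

Does not hold

Check □[2,5] ((¬r ∧ ¬s) → p) at every j in [2,2]:
  j=2: fails at 4
Fails at j=2 → formula fails.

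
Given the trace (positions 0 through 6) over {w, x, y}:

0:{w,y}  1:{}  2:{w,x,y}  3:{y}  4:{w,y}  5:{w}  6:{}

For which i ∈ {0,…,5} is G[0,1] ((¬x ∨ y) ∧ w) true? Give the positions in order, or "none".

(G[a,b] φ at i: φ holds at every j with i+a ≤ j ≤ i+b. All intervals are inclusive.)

4

Evaluate at each i in [0,5]:
  i=0: ✗ (fails at j=1)
  i=1: ✗ (fails at j=1)
  i=2: ✗ (fails at j=3)
  i=3: ✗ (fails at j=3)
  i=4: ✓ (all of [4,5])
  i=5: ✗ (fails at j=6)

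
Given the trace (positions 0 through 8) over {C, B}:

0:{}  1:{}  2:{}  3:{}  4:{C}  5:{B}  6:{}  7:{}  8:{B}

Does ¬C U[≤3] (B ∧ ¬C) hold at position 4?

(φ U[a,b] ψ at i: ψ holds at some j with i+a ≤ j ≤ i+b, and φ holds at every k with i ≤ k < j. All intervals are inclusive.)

Need some j in [4,7] with (B ∧ ¬C), and ¬C at every k in [4,j-1].
  j=4: (B ∧ ¬C) false.
  j=5: (B ∧ ¬C) holds, but ¬C fails at k=4 → not this j.
  j=6: (B ∧ ¬C) false.
  j=7: (B ∧ ¬C) false.
No j in the window works → until fails.

No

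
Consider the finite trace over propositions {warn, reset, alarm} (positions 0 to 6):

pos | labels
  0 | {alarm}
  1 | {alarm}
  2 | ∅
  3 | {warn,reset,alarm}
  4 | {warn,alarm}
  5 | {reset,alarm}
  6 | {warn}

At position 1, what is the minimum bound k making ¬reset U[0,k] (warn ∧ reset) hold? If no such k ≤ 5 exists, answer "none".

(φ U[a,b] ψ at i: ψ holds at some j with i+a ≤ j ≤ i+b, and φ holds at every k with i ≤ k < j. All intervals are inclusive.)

2

Need earliest j ≥ 1 with (warn ∧ reset), and ¬reset at every k in [1,j-1].
  j=1: rhs fails.
  j=2: rhs fails.
  j=3: rhs holds; lhs holds on [1,2]. k = 2.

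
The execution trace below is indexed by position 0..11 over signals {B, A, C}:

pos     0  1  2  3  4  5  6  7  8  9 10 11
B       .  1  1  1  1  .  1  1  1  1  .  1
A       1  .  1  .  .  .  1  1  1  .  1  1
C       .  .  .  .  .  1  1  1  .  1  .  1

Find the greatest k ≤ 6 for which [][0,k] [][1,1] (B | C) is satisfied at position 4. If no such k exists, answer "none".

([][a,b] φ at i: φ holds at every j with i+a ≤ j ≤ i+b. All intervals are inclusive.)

[][1,1] (B | C) must hold from j=4 onward; find where it first fails.
  j=4: holds
  j=5: holds
  j=6: holds
  j=7: holds
  j=8: holds
  j=9: fails
Holds on [4,8], so largest k = 4.

4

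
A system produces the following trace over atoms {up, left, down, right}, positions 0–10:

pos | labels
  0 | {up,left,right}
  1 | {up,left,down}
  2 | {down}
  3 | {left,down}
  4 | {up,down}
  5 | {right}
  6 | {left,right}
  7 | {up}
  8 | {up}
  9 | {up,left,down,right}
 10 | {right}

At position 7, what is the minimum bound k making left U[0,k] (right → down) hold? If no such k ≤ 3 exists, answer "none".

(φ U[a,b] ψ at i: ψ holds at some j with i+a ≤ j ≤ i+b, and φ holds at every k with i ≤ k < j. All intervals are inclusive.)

0

Need earliest j ≥ 7 with (right → down), and left at every k in [7,j-1].
  j=7: rhs holds (empty prefix). k = 0.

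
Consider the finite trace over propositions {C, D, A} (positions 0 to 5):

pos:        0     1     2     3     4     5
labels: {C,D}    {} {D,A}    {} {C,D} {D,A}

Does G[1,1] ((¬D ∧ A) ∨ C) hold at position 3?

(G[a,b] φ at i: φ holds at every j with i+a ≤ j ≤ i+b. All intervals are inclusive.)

Yes

Check ((¬D ∧ A) ∨ C) at every j in [4,4]:
  j=4: true
All positions satisfy it → formula holds.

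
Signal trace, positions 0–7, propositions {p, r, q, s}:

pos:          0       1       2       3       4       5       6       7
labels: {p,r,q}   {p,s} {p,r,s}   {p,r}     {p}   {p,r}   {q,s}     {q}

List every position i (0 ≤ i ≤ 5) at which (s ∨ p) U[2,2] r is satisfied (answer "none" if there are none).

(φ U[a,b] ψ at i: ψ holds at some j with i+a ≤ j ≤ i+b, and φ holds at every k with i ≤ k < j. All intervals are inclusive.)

Evaluate at each i in [0,5]:
  i=0: ✓ (rhs at j=2; lhs holds on [0,1])
  i=1: ✓ (rhs at j=3; lhs holds on [1,2])
  i=2: ✗ (no rhs in [4,4])
  i=3: ✓ (rhs at j=5; lhs holds on [3,4])
  i=4: ✗ (no rhs in [6,6])
  i=5: ✗ (no rhs in [7,7])

0, 1, 3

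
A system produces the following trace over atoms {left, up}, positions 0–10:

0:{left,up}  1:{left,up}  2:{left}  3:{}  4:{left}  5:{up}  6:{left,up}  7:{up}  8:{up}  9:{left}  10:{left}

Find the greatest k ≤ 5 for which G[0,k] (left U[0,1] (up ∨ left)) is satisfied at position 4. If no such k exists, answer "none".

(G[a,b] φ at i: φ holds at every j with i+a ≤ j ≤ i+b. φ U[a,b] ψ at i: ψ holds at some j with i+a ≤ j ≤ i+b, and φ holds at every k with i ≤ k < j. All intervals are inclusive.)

5

(left U[0,1] (up ∨ left)) must hold from j=4 onward; find where it first fails.
  j=4: holds
  j=5: holds
  j=6: holds
  j=7: holds
  j=8: holds
  j=9: holds
Holds through j=9; largest k = 5.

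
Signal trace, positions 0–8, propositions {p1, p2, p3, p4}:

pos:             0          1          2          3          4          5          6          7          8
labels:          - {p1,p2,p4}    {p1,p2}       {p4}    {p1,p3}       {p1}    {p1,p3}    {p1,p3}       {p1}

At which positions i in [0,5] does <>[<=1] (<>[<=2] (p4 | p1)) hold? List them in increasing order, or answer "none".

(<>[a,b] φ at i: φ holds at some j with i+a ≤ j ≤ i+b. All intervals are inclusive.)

0, 1, 2, 3, 4, 5

Evaluate at each i in [0,5]:
  i=0: ✓ (witness j=0)
  i=1: ✓ (witness j=1)
  i=2: ✓ (witness j=2)
  i=3: ✓ (witness j=3)
  i=4: ✓ (witness j=4)
  i=5: ✓ (witness j=5)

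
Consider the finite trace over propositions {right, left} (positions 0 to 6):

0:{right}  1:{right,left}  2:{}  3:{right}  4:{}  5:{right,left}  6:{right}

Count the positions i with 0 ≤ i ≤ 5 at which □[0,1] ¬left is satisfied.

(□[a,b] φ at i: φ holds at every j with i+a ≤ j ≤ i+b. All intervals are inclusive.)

2

Evaluate at each i in [0,5]:
  i=0: ✗ (fails at j=1)
  i=1: ✗ (fails at j=1)
  i=2: ✓ (all of [2,3])
  i=3: ✓ (all of [3,4])
  i=4: ✗ (fails at j=5)
  i=5: ✗ (fails at j=5)
Positions where it holds: {2, 3} → 2.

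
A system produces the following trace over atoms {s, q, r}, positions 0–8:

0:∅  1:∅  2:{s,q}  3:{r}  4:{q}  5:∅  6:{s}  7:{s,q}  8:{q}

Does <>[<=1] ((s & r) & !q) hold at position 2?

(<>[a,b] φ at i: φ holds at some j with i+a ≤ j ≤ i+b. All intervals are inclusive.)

No

Check ((s & r) & !q) at each j in [2,3]:
  j=2: false
  j=3: false
No position in the window satisfies it → formula fails.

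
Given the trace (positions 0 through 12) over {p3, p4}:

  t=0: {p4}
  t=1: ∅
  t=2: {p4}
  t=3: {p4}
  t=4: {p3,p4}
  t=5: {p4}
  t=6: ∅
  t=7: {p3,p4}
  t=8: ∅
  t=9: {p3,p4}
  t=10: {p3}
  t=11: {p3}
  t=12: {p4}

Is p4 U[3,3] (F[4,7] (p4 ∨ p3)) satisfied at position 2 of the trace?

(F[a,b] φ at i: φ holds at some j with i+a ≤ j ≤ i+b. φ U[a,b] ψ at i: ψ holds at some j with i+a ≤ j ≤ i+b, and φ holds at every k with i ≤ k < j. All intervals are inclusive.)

True

Need some j in [5,5] with F[4,7] (p4 ∨ p3), and p4 at every k in [2,j-1].
  j=5: F[4,7] (p4 ∨ p3) holds; p4 holds at every k in [2,4] → satisfied.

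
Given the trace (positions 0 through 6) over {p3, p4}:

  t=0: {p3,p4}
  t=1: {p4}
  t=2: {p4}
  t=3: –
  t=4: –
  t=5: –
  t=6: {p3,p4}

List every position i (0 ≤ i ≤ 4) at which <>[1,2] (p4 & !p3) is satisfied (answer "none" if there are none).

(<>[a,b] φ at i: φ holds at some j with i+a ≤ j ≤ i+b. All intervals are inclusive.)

0, 1

Evaluate at each i in [0,4]:
  i=0: ✓ (witness j=1)
  i=1: ✓ (witness j=2)
  i=2: ✗ (none in [3,4])
  i=3: ✗ (none in [4,5])
  i=4: ✗ (none in [5,6])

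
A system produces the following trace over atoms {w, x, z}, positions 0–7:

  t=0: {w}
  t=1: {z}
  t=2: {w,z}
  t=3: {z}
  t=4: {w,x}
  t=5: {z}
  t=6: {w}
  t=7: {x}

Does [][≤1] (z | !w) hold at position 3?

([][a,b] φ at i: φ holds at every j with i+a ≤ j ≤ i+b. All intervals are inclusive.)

No

Check (z | !w) at every j in [3,4]:
  j=3: true
  j=4: false
Fails at j=4 → formula fails.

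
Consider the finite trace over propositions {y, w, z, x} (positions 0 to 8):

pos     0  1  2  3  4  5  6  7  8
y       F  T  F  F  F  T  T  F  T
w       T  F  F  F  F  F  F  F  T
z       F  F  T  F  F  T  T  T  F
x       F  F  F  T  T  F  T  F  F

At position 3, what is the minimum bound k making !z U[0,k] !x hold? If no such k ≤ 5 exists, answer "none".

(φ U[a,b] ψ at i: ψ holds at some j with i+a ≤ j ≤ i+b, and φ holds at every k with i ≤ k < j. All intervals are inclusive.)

2

Need earliest j ≥ 3 with !x, and !z at every k in [3,j-1].
  j=3: rhs fails.
  j=4: rhs fails.
  j=5: rhs holds; lhs holds on [3,4]. k = 2.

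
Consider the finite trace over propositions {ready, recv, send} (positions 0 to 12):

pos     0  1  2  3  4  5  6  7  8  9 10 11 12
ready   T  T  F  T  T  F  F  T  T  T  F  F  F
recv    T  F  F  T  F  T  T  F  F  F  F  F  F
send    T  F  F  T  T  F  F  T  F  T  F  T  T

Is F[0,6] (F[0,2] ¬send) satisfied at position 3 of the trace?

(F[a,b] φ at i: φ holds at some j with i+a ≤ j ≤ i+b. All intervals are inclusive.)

Holds

Check F[0,2] ¬send at each j in [3,9]:
  j=3: holds (witness at 5)
  j=4: holds (witness at 5)
  j=5: holds (witness at 5)
  j=6: holds (witness at 6)
  j=7: holds (witness at 8)
  j=8: holds (witness at 8)
  j=9: holds (witness at 10)
Found at j=3 → formula holds.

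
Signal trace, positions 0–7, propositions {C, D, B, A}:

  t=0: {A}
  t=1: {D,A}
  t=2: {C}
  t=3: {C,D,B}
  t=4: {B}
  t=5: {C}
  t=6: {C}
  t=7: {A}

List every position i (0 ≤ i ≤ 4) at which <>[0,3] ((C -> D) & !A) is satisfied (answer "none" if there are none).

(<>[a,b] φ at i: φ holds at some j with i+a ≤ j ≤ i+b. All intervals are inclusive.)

Evaluate at each i in [0,4]:
  i=0: ✓ (witness j=3)
  i=1: ✓ (witness j=3)
  i=2: ✓ (witness j=3)
  i=3: ✓ (witness j=3)
  i=4: ✓ (witness j=4)

0, 1, 2, 3, 4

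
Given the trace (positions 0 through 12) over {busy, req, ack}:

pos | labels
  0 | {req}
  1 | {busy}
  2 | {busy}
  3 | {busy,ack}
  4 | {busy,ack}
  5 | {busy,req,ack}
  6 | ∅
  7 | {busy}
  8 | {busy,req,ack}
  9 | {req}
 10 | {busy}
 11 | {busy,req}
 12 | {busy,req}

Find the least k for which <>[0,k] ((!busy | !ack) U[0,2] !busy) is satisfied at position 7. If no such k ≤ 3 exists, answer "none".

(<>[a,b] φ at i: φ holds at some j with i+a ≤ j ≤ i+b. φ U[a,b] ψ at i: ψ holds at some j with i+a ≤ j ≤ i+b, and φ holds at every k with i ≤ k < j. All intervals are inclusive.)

Scan j = 7,8,… for ((!busy | !ack) U[0,2] !busy):
  j=7: fails
  j=8: fails
  j=9: holds
First hit at j=9, so smallest k = 9-7 = 2.

2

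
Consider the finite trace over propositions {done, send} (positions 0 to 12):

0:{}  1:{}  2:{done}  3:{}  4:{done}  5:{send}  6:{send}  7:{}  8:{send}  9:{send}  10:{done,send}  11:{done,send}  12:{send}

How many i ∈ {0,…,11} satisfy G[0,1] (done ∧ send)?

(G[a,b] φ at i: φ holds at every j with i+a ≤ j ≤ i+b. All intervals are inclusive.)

Evaluate at each i in [0,11]:
  i=0: ✗ (fails at j=0)
  i=1: ✗ (fails at j=1)
  i=2: ✗ (fails at j=2)
  i=3: ✗ (fails at j=3)
  i=4: ✗ (fails at j=4)
  i=5: ✗ (fails at j=5)
  i=6: ✗ (fails at j=6)
  i=7: ✗ (fails at j=7)
  i=8: ✗ (fails at j=8)
  i=9: ✗ (fails at j=9)
  i=10: ✓ (all of [10,11])
  i=11: ✗ (fails at j=12)
Positions where it holds: {10} → 1.

1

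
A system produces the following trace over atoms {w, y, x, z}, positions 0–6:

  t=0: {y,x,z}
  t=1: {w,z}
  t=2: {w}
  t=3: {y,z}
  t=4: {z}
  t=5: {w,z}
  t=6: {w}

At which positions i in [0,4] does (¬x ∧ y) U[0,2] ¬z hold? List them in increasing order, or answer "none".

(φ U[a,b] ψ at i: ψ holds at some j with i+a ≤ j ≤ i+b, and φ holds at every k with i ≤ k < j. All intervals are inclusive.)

2

Evaluate at each i in [0,4]:
  i=0: ✗ (lhs fails at k=0 before rhs at j=2)
  i=1: ✗ (lhs fails at k=1 before rhs at j=2)
  i=2: ✓ (rhs at j=2)
  i=3: ✗ (no rhs in [3,5])
  i=4: ✗ (lhs fails at k=4 before rhs at j=6)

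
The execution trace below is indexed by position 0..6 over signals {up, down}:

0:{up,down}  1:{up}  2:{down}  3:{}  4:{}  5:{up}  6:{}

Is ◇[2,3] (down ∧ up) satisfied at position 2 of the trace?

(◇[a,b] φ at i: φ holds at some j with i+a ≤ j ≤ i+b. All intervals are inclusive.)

Check (down ∧ up) at each j in [4,5]:
  j=4: false
  j=5: false
No position in the window satisfies it → formula fails.

Does not hold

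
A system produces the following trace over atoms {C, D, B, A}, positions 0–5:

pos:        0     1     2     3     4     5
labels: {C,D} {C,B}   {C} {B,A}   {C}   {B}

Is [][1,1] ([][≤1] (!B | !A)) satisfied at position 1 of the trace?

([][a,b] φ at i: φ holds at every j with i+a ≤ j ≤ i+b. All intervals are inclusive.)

Check [][≤1] (!B | !A) at every j in [2,2]:
  j=2: fails at 3
Fails at j=2 → formula fails.

False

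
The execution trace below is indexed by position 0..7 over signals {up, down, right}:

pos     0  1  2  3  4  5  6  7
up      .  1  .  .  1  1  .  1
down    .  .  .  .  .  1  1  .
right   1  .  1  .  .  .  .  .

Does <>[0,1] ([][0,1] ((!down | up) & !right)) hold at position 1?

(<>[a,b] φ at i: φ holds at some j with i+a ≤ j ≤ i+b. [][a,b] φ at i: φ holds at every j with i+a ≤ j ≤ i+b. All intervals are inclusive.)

False

Check [][0,1] ((!down | up) & !right) at each j in [1,2]:
  j=1: fails at 2
  j=2: fails at 2
No position in the window satisfies it → formula fails.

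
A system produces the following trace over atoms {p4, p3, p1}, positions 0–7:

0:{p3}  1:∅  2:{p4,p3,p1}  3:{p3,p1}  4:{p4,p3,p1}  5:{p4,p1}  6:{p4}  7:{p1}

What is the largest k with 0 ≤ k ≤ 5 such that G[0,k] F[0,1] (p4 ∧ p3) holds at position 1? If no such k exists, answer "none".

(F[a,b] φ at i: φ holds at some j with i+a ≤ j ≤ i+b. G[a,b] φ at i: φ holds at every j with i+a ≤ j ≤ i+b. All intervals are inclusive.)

3

F[0,1] (p4 ∧ p3) must hold from j=1 onward; find where it first fails.
  j=1: holds
  j=2: holds
  j=3: holds
  j=4: holds
  j=5: fails
Holds on [1,4], so largest k = 3.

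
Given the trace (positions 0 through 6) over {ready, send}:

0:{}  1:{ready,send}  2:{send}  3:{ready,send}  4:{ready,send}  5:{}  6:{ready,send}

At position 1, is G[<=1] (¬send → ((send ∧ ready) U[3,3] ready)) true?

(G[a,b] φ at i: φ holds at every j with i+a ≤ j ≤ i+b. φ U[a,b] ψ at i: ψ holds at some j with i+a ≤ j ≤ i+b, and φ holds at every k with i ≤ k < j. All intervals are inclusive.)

Holds

Check (¬send → ((send ∧ ready) U[3,3] ready)) at every j in [1,2]:
  j=1: antecedent false → ✓
  j=2: antecedent false → ✓
All positions satisfy it → formula holds.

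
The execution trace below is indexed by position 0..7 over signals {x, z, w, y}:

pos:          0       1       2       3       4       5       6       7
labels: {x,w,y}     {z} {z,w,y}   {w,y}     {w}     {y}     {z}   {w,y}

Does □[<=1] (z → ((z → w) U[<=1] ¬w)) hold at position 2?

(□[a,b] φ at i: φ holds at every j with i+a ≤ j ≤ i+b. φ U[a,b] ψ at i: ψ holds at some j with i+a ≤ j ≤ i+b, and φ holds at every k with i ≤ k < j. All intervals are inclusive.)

Check (z → ((z → w) U[<=1] ¬w)) at every j in [2,3]:
  j=2: antecedent true; consequent fails → ✗
  j=3: antecedent false → ✓
Fails at j=2 → formula fails.

Does not hold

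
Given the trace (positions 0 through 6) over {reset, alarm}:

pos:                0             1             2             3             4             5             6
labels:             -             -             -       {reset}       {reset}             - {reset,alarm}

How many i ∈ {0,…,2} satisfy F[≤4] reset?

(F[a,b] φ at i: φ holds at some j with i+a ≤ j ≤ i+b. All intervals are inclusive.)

Evaluate at each i in [0,2]:
  i=0: ✓ (witness j=3)
  i=1: ✓ (witness j=3)
  i=2: ✓ (witness j=3)
Positions where it holds: {0, 1, 2} → 3.

3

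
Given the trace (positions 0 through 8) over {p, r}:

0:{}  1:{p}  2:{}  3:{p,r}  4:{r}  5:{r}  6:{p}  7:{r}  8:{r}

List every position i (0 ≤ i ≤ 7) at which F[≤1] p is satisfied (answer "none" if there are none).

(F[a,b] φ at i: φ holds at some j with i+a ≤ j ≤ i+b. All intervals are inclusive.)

0, 1, 2, 3, 5, 6

Evaluate at each i in [0,7]:
  i=0: ✓ (witness j=1)
  i=1: ✓ (witness j=1)
  i=2: ✓ (witness j=3)
  i=3: ✓ (witness j=3)
  i=4: ✗ (none in [4,5])
  i=5: ✓ (witness j=6)
  i=6: ✓ (witness j=6)
  i=7: ✗ (none in [7,8])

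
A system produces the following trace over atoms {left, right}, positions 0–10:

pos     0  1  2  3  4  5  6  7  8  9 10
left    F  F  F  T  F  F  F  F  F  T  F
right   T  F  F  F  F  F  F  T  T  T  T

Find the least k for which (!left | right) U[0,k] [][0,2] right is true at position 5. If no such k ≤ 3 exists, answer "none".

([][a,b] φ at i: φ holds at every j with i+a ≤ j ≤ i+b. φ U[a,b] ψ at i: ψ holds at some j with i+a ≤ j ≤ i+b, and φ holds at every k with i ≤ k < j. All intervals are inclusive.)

2

Need earliest j ≥ 5 with [][0,2] right, and (!left | right) at every k in [5,j-1].
  j=5: rhs fails.
  j=6: rhs fails.
  j=7: rhs holds; lhs holds on [5,6]. k = 2.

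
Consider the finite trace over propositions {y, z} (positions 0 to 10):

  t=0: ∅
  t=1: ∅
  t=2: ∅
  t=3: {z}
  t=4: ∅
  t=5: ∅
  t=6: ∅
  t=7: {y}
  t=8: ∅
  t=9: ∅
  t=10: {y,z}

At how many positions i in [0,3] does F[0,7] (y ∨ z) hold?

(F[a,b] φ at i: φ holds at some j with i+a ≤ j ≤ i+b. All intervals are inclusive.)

4

Evaluate at each i in [0,3]:
  i=0: ✓ (witness j=3)
  i=1: ✓ (witness j=3)
  i=2: ✓ (witness j=3)
  i=3: ✓ (witness j=3)
Positions where it holds: {0, 1, 2, 3} → 4.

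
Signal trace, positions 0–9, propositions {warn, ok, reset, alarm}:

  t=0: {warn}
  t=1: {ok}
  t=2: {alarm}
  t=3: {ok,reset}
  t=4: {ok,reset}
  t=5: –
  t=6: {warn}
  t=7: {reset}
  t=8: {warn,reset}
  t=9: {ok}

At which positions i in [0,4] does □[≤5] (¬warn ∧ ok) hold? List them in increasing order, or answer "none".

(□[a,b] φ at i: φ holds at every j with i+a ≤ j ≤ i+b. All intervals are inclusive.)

Evaluate at each i in [0,4]:
  i=0: ✗ (fails at j=0)
  i=1: ✗ (fails at j=2)
  i=2: ✗ (fails at j=2)
  i=3: ✗ (fails at j=5)
  i=4: ✗ (fails at j=5)

none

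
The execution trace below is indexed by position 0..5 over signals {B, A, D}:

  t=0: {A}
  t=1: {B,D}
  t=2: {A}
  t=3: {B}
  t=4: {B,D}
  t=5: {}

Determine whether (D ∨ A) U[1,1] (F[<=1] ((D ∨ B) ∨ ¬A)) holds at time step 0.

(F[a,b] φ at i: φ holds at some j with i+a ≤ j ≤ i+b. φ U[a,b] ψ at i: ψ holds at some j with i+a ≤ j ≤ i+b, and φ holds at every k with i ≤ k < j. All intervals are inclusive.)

True

Need some j in [1,1] with F[<=1] ((D ∨ B) ∨ ¬A), and (D ∨ A) at every k in [0,j-1].
  j=1: F[<=1] ((D ∨ B) ∨ ¬A) holds; (D ∨ A) holds at every k in [0,0] → satisfied.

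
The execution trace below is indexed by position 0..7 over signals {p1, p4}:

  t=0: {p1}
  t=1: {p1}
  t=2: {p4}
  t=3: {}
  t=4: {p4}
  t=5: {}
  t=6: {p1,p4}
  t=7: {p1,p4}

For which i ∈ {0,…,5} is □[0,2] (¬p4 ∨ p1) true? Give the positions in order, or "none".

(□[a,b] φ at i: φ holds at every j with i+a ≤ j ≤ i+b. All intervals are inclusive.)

Evaluate at each i in [0,5]:
  i=0: ✗ (fails at j=2)
  i=1: ✗ (fails at j=2)
  i=2: ✗ (fails at j=2)
  i=3: ✗ (fails at j=4)
  i=4: ✗ (fails at j=4)
  i=5: ✓ (all of [5,7])

5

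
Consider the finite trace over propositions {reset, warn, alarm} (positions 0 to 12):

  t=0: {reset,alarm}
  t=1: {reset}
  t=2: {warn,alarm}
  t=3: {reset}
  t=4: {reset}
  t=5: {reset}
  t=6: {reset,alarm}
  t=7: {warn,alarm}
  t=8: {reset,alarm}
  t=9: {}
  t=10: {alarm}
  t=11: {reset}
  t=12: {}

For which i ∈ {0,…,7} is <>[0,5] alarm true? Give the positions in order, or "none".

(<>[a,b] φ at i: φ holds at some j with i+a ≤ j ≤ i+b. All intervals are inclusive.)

Evaluate at each i in [0,7]:
  i=0: ✓ (witness j=0)
  i=1: ✓ (witness j=2)
  i=2: ✓ (witness j=2)
  i=3: ✓ (witness j=6)
  i=4: ✓ (witness j=6)
  i=5: ✓ (witness j=6)
  i=6: ✓ (witness j=6)
  i=7: ✓ (witness j=7)

0, 1, 2, 3, 4, 5, 6, 7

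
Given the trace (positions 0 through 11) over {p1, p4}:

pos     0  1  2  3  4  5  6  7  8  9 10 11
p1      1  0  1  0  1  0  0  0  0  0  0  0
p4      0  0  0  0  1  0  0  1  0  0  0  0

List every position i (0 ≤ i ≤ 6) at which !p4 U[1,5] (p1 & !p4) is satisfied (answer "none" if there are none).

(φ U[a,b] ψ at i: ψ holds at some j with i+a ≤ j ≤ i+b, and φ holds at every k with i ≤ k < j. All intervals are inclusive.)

Evaluate at each i in [0,6]:
  i=0: ✓ (rhs at j=2; lhs holds on [0,1])
  i=1: ✓ (rhs at j=2; lhs holds on [1,1])
  i=2: ✗ (no rhs in [3,7])
  i=3: ✗ (no rhs in [4,8])
  i=4: ✗ (no rhs in [5,9])
  i=5: ✗ (no rhs in [6,10])
  i=6: ✗ (no rhs in [7,11])

0, 1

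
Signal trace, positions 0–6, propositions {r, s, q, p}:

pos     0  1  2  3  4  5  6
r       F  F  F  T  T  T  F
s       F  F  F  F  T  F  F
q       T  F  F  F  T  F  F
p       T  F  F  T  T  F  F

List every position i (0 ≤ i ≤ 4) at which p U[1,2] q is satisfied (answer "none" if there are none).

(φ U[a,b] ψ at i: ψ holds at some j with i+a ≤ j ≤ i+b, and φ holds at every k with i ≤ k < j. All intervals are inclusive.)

3

Evaluate at each i in [0,4]:
  i=0: ✗ (no rhs in [1,2])
  i=1: ✗ (no rhs in [2,3])
  i=2: ✗ (lhs fails at k=2 before rhs at j=4)
  i=3: ✓ (rhs at j=4; lhs holds on [3,3])
  i=4: ✗ (no rhs in [5,6])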